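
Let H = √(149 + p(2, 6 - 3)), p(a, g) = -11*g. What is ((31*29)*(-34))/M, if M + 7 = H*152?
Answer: -213962/2680015 - 9292064*√29/2680015 ≈ -18.751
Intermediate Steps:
H = 2*√29 (H = √(149 - 11*(6 - 3)) = √(149 - 11*3) = √(149 - 33) = √116 = 2*√29 ≈ 10.770)
M = -7 + 304*√29 (M = -7 + (2*√29)*152 = -7 + 304*√29 ≈ 1630.1)
((31*29)*(-34))/M = ((31*29)*(-34))/(-7 + 304*√29) = (899*(-34))/(-7 + 304*√29) = -30566/(-7 + 304*√29)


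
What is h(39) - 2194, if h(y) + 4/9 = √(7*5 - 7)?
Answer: -19750/9 + 2*√7 ≈ -2189.2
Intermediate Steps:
h(y) = -4/9 + 2*√7 (h(y) = -4/9 + √(7*5 - 7) = -4/9 + √(35 - 7) = -4/9 + √28 = -4/9 + 2*√7)
h(39) - 2194 = (-4/9 + 2*√7) - 2194 = -19750/9 + 2*√7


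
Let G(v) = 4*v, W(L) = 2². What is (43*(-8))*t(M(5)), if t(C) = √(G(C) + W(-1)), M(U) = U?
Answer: -688*√6 ≈ -1685.2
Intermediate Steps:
W(L) = 4
t(C) = √(4 + 4*C) (t(C) = √(4*C + 4) = √(4 + 4*C))
(43*(-8))*t(M(5)) = (43*(-8))*(2*√(1 + 5)) = -688*√6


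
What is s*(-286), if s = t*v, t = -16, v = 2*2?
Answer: 18304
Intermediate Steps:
v = 4
s = -64 (s = -16*4 = -64)
s*(-286) = -64*(-286) = 18304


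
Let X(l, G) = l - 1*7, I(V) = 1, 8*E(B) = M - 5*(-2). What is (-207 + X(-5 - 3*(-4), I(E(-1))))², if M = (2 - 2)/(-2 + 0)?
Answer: 42849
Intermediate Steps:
M = 0 (M = 0/(-2) = 0*(-½) = 0)
E(B) = 5/4 (E(B) = (0 - 5*(-2))/8 = (0 + 10)/8 = (⅛)*10 = 5/4)
X(l, G) = -7 + l (X(l, G) = l - 7 = -7 + l)
(-207 + X(-5 - 3*(-4), I(E(-1))))² = (-207 + (-7 + (-5 - 3*(-4))))² = (-207 + (-7 + (-5 + 12)))² = (-207 + (-7 + 7))² = (-207 + 0)² = (-207)² = 42849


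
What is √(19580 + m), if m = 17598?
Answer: √37178 ≈ 192.82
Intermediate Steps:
√(19580 + m) = √(19580 + 17598) = √37178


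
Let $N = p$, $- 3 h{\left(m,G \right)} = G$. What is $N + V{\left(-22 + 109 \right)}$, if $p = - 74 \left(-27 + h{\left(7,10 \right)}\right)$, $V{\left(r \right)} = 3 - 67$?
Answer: $\frac{6542}{3} \approx 2180.7$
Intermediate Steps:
$h{\left(m,G \right)} = - \frac{G}{3}$
$V{\left(r \right)} = -64$ ($V{\left(r \right)} = 3 - 67 = -64$)
$p = \frac{6734}{3}$ ($p = - 74 \left(-27 - \frac{10}{3}\right) = \left(-74\right) \left(- \frac{91}{3}\right) = \frac{6734}{3} \approx 2244.7$)
$N = \frac{6734}{3} \approx 2244.7$
$N + V{\left(-22 + 109 \right)} = \frac{6734}{3} - 64 = \frac{6542}{3}$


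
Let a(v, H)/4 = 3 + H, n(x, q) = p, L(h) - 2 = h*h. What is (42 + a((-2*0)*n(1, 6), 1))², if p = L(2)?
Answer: 3364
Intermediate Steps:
L(h) = 2 + h² (L(h) = 2 + h*h = 2 + h²)
p = 6 (p = 2 + 2² = 2 + 4 = 6)
n(x, q) = 6
a(v, H) = 12 + 4*H (a(v, H) = 4*(3 + H) = 12 + 4*H)
(42 + a((-2*0)*n(1, 6), 1))² = (42 + (12 + 4*1))² = (42 + (12 + 4))² = (42 + 16)² = 58² = 3364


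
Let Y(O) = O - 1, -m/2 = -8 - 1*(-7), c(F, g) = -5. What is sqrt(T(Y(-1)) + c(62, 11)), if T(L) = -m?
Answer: I*sqrt(7) ≈ 2.6458*I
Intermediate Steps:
m = 2 (m = -2*(-8 - 1*(-7)) = -2*(-8 + 7) = -2*(-1) = 2)
Y(O) = -1 + O
T(L) = -2 (T(L) = -1*2 = -2)
sqrt(T(Y(-1)) + c(62, 11)) = sqrt(-2 - 5) = sqrt(-7) = I*sqrt(7)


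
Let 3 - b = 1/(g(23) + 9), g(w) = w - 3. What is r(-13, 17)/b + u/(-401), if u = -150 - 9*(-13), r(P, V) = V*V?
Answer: 3363619/34486 ≈ 97.536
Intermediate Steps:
r(P, V) = V**2
g(w) = -3 + w
u = -33 (u = -150 - 1*(-117) = -150 + 117 = -33)
b = 86/29 (b = 3 - 1/((-3 + 23) + 9) = 3 - 1/(20 + 9) = 3 - 1/29 = 86/29 ≈ 2.9655)
r(-13, 17)/b + u/(-401) = 17**2/(86/29) - 33/(-401) = 289*(29/86) - 33*(-1/401) = 8381/86 + 33/401 = 3363619/34486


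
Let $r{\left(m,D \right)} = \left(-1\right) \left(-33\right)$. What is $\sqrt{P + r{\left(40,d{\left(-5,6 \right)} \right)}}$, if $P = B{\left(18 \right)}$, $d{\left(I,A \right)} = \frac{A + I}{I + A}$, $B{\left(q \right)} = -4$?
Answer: $\sqrt{29} \approx 5.3852$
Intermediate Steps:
$d{\left(I,A \right)} = 1$ ($d{\left(I,A \right)} = \frac{A + I}{A + I} = 1$)
$r{\left(m,D \right)} = 33$
$P = -4$
$\sqrt{P + r{\left(40,d{\left(-5,6 \right)} \right)}} = \sqrt{-4 + 33} = \sqrt{29}$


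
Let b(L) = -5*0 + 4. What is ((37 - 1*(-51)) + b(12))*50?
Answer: 4600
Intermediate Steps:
b(L) = 4 (b(L) = 0 + 4 = 4)
((37 - 1*(-51)) + b(12))*50 = ((37 - 1*(-51)) + 4)*50 = ((37 + 51) + 4)*50 = (88 + 4)*50 = 92*50 = 4600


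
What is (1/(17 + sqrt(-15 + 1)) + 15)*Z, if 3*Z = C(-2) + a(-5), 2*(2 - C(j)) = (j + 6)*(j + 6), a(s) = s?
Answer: 11*(-15*sqrt(14) + 256*I)/(3*(sqrt(14) - 17*I)) ≈ -55.206 + 0.045279*I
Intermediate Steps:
C(j) = 2 - (6 + j)**2/2 (C(j) = 2 - (j + 6)*(j + 6)/2 = 2 - (6 + j)*(6 + j)/2 = 2 - (6 + j)**2/2)
Z = -11/3 (Z = ((2 - (6 - 2)**2/2) - 5)/3 = ((2 - 1/2*4**2) - 5)/3 = ((2 - 1/2*16) - 5)/3 = ((2 - 8) - 5)/3 = (-6 - 5)/3 = (1/3)*(-11) = -11/3 ≈ -3.6667)
(1/(17 + sqrt(-15 + 1)) + 15)*Z = (1/(17 + sqrt(-15 + 1)) + 15)*(-11/3) = (1/(17 + sqrt(-14)) + 15)*(-11/3) = (1/(17 + I*sqrt(14)) + 15)*(-11/3) = (15 + 1/(17 + I*sqrt(14)))*(-11/3) = -55 - 11/(3*(17 + I*sqrt(14)))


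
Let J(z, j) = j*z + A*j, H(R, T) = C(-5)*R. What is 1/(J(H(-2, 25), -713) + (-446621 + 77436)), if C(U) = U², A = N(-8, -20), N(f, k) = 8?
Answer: -1/339239 ≈ -2.9478e-6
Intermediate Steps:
A = 8
H(R, T) = 25*R (H(R, T) = (-5)²*R = 25*R)
J(z, j) = 8*j + j*z (J(z, j) = j*z + 8*j = 8*j + j*z)
1/(J(H(-2, 25), -713) + (-446621 + 77436)) = 1/(-713*(8 + 25*(-2)) + (-446621 + 77436)) = 1/(-713*(8 - 50) - 369185) = 1/(-713*(-42) - 369185) = 1/(29946 - 369185) = 1/(-339239) = -1/339239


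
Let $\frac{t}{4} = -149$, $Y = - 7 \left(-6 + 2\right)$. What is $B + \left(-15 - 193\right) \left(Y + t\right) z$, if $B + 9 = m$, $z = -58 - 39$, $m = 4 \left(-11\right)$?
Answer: $-11460021$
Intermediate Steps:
$Y = 28$ ($Y = \left(-7\right) \left(-4\right) = 28$)
$t = -596$ ($t = 4 \left(-149\right) = -596$)
$m = -44$
$z = -97$
$B = -53$ ($B = -9 - 44 = -53$)
$B + \left(-15 - 193\right) \left(Y + t\right) z = -53 + \left(-15 - 193\right) \left(28 - 596\right) \left(-97\right) = -53 + \left(-208\right) \left(-568\right) \left(-97\right) = -53 + 118144 \left(-97\right) = -53 - 11459968 = -11460021$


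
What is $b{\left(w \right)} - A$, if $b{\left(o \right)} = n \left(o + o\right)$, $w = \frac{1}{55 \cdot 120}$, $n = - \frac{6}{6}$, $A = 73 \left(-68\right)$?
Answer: $\frac{16381199}{3300} \approx 4964.0$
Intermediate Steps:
$A = -4964$
$n = -1$ ($n = \left(-6\right) \frac{1}{6} = -1$)
$w = \frac{1}{6600}$ ($w = \frac{1}{55} \cdot \frac{1}{120} = \frac{1}{6600} \approx 0.00015152$)
$b{\left(o \right)} = - 2 o$ ($b{\left(o \right)} = - (o + o) = - 2 o$)
$b{\left(w \right)} - A = \left(-2\right) \frac{1}{6600} - -4964 = - \frac{1}{3300} + 4964 = \frac{16381199}{3300}$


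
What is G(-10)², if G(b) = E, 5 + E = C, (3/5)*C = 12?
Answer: 225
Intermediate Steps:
C = 20 (C = (5/3)*12 = 20)
E = 15 (E = -5 + 20 = 15)
G(b) = 15
G(-10)² = 15² = 225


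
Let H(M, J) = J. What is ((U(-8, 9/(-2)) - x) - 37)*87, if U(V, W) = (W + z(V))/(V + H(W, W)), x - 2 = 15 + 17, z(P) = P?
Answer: -6090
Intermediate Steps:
x = 34 (x = 2 + (15 + 17) = 2 + 32 = 34)
U(V, W) = 1 (U(V, W) = (W + V)/(V + W) = (V + W)/(V + W) = 1)
((U(-8, 9/(-2)) - x) - 37)*87 = ((1 - 1*34) - 37)*87 = ((1 - 34) - 37)*87 = (-33 - 37)*87 = -70*87 = -6090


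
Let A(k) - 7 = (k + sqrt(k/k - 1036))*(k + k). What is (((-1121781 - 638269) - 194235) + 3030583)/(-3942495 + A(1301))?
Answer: -16661272423/8821529276 - 233377283*I*sqrt(115)/8821529276 ≈ -1.8887 - 0.2837*I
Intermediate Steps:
A(k) = 7 + 2*k*(k + 3*I*sqrt(115)) (A(k) = 7 + (k + sqrt(k/k - 1036))*(k + k) = 7 + (k + sqrt(1 - 1036))*(2*k) = 7 + (k + sqrt(-1035))*(2*k) = 7 + (k + 3*I*sqrt(115))*(2*k) = 7 + 2*k*(k + 3*I*sqrt(115)))
(((-1121781 - 638269) - 194235) + 3030583)/(-3942495 + A(1301)) = (((-1121781 - 638269) - 194235) + 3030583)/(-3942495 + (7 + 2*1301**2 + 6*I*1301*sqrt(115))) = ((-1760050 - 194235) + 3030583)/(-3942495 + (7 + 2*1692601 + 7806*I*sqrt(115))) = (-1954285 + 3030583)/(-3942495 + (7 + 3385202 + 7806*I*sqrt(115))) = 1076298/(-3942495 + (3385209 + 7806*I*sqrt(115))) = 1076298/(-557286 + 7806*I*sqrt(115))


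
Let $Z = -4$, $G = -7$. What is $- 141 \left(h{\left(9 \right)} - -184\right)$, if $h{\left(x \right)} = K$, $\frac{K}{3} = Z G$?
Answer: $-37788$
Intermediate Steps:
$K = 84$ ($K = 3 \left(\left(-4\right) \left(-7\right)\right) = 3 \cdot 28 = 84$)
$h{\left(x \right)} = 84$
$- 141 \left(h{\left(9 \right)} - -184\right) = - 141 \left(84 - -184\right) = - 141 \left(84 + 184\right) = \left(-141\right) 268 = -37788$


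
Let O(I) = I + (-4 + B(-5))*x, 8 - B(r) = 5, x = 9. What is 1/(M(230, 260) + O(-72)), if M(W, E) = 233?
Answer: 1/152 ≈ 0.0065789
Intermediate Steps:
B(r) = 3 (B(r) = 8 - 1*5 = 8 - 5 = 3)
O(I) = -9 + I (O(I) = I + (-4 + 3)*9 = I - 1*9 = I - 9 = -9 + I)
1/(M(230, 260) + O(-72)) = 1/(233 + (-9 - 72)) = 1/(233 - 81) = 1/152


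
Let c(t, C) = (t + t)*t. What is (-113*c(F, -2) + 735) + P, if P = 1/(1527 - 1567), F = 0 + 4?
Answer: -115241/40 ≈ -2881.0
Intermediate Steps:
F = 4
P = -1/40 (P = 1/(-40) = -1/40 ≈ -0.025000)
c(t, C) = 2*t**2 (c(t, C) = (2*t)*t = 2*t**2)
(-113*c(F, -2) + 735) + P = (-226*4**2 + 735) - 1/40 = (-226*16 + 735) - 1/40 = (-113*32 + 735) - 1/40 = (-3616 + 735) - 1/40 = -2881 - 1/40 = -115241/40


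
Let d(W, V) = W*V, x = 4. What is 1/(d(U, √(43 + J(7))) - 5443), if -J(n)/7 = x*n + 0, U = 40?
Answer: -5443/29871049 - 120*I*√17/29871049 ≈ -0.00018222 - 1.6564e-5*I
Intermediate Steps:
J(n) = -28*n (J(n) = -7*(4*n + 0) = -28*n)
d(W, V) = V*W
1/(d(U, √(43 + J(7))) - 5443) = 1/(√(43 - 28*7)*40 - 5443) = 1/(√(43 - 196)*40 - 5443) = 1/(√(-153)*40 - 5443) = 1/((3*I*√17)*40 - 5443) = 1/(120*I*√17 - 5443) = 1/(-5443 + 120*I*√17)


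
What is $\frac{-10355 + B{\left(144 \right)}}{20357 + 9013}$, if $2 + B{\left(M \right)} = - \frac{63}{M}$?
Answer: $- \frac{165719}{469920} \approx -0.35265$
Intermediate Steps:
$B{\left(M \right)} = -2 - \frac{63}{M}$
$\frac{-10355 + B{\left(144 \right)}}{20357 + 9013} = \frac{-10355 - \left(2 + \frac{63}{144}\right)}{20357 + 9013} = \frac{-10355 - \frac{39}{16}}{29370} = \left(-10355 - \frac{39}{16}\right) \frac{1}{29370} = \left(- \frac{165719}{16}\right) \frac{1}{29370} = - \frac{165719}{469920}$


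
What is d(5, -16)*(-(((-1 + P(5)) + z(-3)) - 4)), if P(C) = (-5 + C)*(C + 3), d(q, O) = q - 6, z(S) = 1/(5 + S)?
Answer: -9/2 ≈ -4.5000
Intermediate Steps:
d(q, O) = -6 + q
P(C) = (-5 + C)*(3 + C)
d(5, -16)*(-(((-1 + P(5)) + z(-3)) - 4)) = (-6 + 5)*(-(((-1 + (-15 + 5**2 - 2*5)) + 1/(5 - 3)) - 4)) = -(-1)*(((-1 + (-15 + 25 - 10)) + 1/2) - 4) = -(-1)*(((-1 + 0) + 1/2) - 4) = -(-1)*((-1 + 1/2) - 4) = -(-1)*(-1/2 - 4) = -(-1)*(-9)/2 = -1*9/2 = -9/2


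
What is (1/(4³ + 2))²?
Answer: 1/4356 ≈ 0.00022957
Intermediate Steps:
(1/(4³ + 2))² = (1/(64 + 2))² = (1/66)² = 1/4356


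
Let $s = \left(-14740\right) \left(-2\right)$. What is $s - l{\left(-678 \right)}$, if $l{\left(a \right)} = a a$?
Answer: $-430204$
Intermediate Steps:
$l{\left(a \right)} = a^{2}$
$s = 29480$
$s - l{\left(-678 \right)} = 29480 - \left(-678\right)^{2} = 29480 - 459684 = -430204$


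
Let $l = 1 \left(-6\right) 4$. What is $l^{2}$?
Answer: $576$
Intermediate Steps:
$l = -24$ ($l = \left(-6\right) 4 = -24$)
$l^{2} = \left(-24\right)^{2} = 576$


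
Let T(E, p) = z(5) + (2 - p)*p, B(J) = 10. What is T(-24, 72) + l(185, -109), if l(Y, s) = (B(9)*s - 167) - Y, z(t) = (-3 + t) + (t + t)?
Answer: -6470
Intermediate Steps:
z(t) = -3 + 3*t (z(t) = (-3 + t) + 2*t = -3 + 3*t)
l(Y, s) = -167 - Y + 10*s (l(Y, s) = (10*s - 167) - Y = (-167 + 10*s) - Y = -167 - Y + 10*s)
T(E, p) = 12 + p*(2 - p) (T(E, p) = (-3 + 3*5) + (2 - p)*p = (-3 + 15) + p*(2 - p) = 12 + p*(2 - p))
T(-24, 72) + l(185, -109) = (12 - 1*72² + 2*72) + (-167 - 1*185 + 10*(-109)) = (12 - 1*5184 + 144) + (-167 - 185 - 1090) = (12 - 5184 + 144) - 1442 = -5028 - 1442 = -6470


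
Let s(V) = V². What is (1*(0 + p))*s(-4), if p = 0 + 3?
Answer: 48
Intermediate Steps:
p = 3
(1*(0 + p))*s(-4) = (1*(0 + 3))*(-4)² = (1*3)*16 = 3*16 = 48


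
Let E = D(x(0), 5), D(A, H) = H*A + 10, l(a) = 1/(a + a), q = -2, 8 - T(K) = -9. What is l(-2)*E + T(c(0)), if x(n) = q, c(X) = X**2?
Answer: 17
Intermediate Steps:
T(K) = 17 (T(K) = 8 - 1*(-9) = 8 + 9 = 17)
x(n) = -2
l(a) = 1/(2*a)
D(A, H) = 10 + A*H (D(A, H) = A*H + 10 = 10 + A*H)
E = 0 (E = 10 - 2*5 = 10 - 10 = 0)
l(-2)*E + T(c(0)) = ((1/2)/(-2))*0 + 17 = ((1/2)*(-1/2))*0 + 17 = -1/4*0 + 17 = 0 + 17 = 17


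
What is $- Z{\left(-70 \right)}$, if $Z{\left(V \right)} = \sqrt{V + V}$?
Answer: $- 2 i \sqrt{35} \approx - 11.832 i$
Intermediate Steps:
$Z{\left(V \right)} = \sqrt{2} \sqrt{V}$ ($Z{\left(V \right)} = \sqrt{2 V} = \sqrt{2} \sqrt{V}$)
$- Z{\left(-70 \right)} = - \sqrt{2} \sqrt{-70} = - \sqrt{2} i \sqrt{70} = - 2 i \sqrt{35}$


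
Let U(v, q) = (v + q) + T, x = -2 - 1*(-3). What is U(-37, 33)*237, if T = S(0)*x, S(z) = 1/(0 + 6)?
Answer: -1817/2 ≈ -908.50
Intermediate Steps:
x = 1 (x = -2 + 3 = 1)
S(z) = ⅙ (S(z) = 1/6 = ⅙)
T = ⅙ (T = (⅙)*1 = ⅙ ≈ 0.16667)
U(v, q) = ⅙ + q + v (U(v, q) = (v + q) + ⅙ = (q + v) + ⅙ = ⅙ + q + v)
U(-37, 33)*237 = (⅙ + 33 - 37)*237 = -23/6*237 = -1817/2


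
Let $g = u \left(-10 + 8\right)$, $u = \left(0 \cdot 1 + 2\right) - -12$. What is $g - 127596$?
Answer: $-127624$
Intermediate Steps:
$u = 14$ ($u = \left(0 + 2\right) + 12 = 2 + 12 = 14$)
$g = -28$ ($g = 14 \left(-10 + 8\right) = 14 \left(-2\right) = -28$)
$g - 127596 = -28 - 127596 = -127624$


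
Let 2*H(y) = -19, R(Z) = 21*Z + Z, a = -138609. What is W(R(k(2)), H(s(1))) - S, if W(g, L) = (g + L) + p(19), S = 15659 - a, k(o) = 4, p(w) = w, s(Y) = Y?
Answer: -308341/2 ≈ -1.5417e+5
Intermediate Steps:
S = 154268 (S = 15659 - 1*(-138609) = 15659 + 138609 = 154268)
R(Z) = 22*Z
H(y) = -19/2 (H(y) = (½)*(-19) = -19/2)
W(g, L) = 19 + L + g (W(g, L) = (g + L) + 19 = (L + g) + 19 = 19 + L + g)
W(R(k(2)), H(s(1))) - S = (19 - 19/2 + 22*4) - 1*154268 = (19 - 19/2 + 88) - 154268 = 195/2 - 154268 = -308341/2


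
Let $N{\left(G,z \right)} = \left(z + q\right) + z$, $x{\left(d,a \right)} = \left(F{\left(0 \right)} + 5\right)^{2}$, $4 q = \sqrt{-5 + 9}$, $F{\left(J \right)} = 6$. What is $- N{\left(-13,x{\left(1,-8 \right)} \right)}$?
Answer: $- \frac{485}{2} \approx -242.5$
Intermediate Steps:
$q = \frac{1}{2}$ ($q = \frac{\sqrt{-5 + 9}}{4} = \frac{\sqrt{4}}{4} = \frac{1}{4} \cdot 2 = \frac{1}{2} \approx 0.5$)
$x{\left(d,a \right)} = 121$ ($x{\left(d,a \right)} = \left(6 + 5\right)^{2} = 11^{2} = 121$)
$N{\left(G,z \right)} = \frac{1}{2} + 2 z$ ($N{\left(G,z \right)} = \left(z + \frac{1}{2}\right) + z = \left(\frac{1}{2} + z\right) + z = \frac{1}{2} + 2 z$)
$- N{\left(-13,x{\left(1,-8 \right)} \right)} = - (\frac{1}{2} + 2 \cdot 121) = - (\frac{1}{2} + 242) = \left(-1\right) \frac{485}{2} = - \frac{485}{2}$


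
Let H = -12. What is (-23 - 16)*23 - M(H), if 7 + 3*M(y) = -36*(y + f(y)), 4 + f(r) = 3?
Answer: -3152/3 ≈ -1050.7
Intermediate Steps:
f(r) = -1 (f(r) = -4 + 3 = -1)
M(y) = 29/3 - 12*y (M(y) = -7/3 + (-36*(y - 1))/3 = -7/3 + (-36*(-1 + y))/3 = -7/3 + (36 - 36*y)/3 = -7/3 + (12 - 12*y) = 29/3 - 12*y)
(-23 - 16)*23 - M(H) = (-23 - 16)*23 - (29/3 - 12*(-12)) = -39*23 - (29/3 + 144) = -897 - 1*461/3 = -897 - 461/3 = -3152/3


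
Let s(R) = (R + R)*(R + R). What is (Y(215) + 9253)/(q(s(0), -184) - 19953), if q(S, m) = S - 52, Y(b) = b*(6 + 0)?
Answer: -10543/20005 ≈ -0.52702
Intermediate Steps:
Y(b) = 6*b (Y(b) = b*6 = 6*b)
s(R) = 4*R² (s(R) = (2*R)*(2*R) = 4*R²)
q(S, m) = -52 + S
(Y(215) + 9253)/(q(s(0), -184) - 19953) = (6*215 + 9253)/((-52 + 4*0²) - 19953) = (1290 + 9253)/((-52 + 4*0) - 19953) = 10543/((-52 + 0) - 19953) = 10543/(-52 - 19953) = 10543/(-20005) = 10543*(-1/20005) = -10543/20005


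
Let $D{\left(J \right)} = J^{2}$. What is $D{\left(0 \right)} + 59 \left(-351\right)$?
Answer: $-20709$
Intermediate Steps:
$D{\left(0 \right)} + 59 \left(-351\right) = 0^{2} + 59 \left(-351\right) = 0 - 20709 = -20709$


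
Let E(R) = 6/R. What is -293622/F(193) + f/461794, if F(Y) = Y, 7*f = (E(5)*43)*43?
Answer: -2372874292119/1559709235 ≈ -1521.4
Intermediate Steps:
f = 11094/35 (f = (((6/5)*43)*43)/7 = ((258/5)*43)/7 = (1/7)*(11094/5) = 11094/35 ≈ 316.97)
-293622/F(193) + f/461794 = -293622/193 + (11094/35)/461794 = -293622*1/193 + (11094/35)*(1/461794) = -293622/193 + 5547/8081395 = -2372874292119/1559709235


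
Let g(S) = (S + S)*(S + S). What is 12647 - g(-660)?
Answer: -1729753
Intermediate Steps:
g(S) = 4*S² (g(S) = (2*S)*(2*S) = 4*S²)
12647 - g(-660) = 12647 - 4*(-660)² = 12647 - 4*435600 = 12647 - 1*1742400 = 12647 - 1742400 = -1729753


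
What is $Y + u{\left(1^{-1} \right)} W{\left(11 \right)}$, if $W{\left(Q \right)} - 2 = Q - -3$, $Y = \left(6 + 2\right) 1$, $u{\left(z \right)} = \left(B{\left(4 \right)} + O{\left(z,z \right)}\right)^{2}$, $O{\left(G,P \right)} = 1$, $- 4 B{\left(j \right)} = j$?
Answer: $8$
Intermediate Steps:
$B{\left(j \right)} = - \frac{j}{4}$
$u{\left(z \right)} = 0$ ($u{\left(z \right)} = \left(\left(- \frac{1}{4}\right) 4 + 1\right)^{2} = \left(-1 + 1\right)^{2} = 0^{2} = 0$)
$Y = 8$ ($Y = 8 \cdot 1 = 8$)
$W{\left(Q \right)} = 5 + Q$ ($W{\left(Q \right)} = 2 + \left(Q - -3\right) = 2 + \left(Q + 3\right) = 2 + \left(3 + Q\right) = 5 + Q$)
$Y + u{\left(1^{-1} \right)} W{\left(11 \right)} = 8 + 0 \left(5 + 11\right) = 8 + 0 \cdot 16 = 8 + 0 = 8$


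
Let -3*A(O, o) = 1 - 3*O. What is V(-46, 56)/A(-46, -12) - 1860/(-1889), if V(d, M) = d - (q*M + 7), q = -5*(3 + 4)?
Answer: -10548429/262571 ≈ -40.174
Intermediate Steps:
q = -35 (q = -5*7 = -35)
V(d, M) = -7 + d + 35*M (V(d, M) = d - (-35*M + 7) = d - (7 - 35*M) = d + (-7 + 35*M) = -7 + d + 35*M)
A(O, o) = -⅓ + O (A(O, o) = -(1 - 3*O)/3 = -⅓ + O)
V(-46, 56)/A(-46, -12) - 1860/(-1889) = (-7 - 46 + 35*56)/(-⅓ - 46) - 1860/(-1889) = (-7 - 46 + 1960)/(-139/3) - 1860*(-1/1889) = 1907*(-3/139) + 1860/1889 = -5721/139 + 1860/1889 = -10548429/262571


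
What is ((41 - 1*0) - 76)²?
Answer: 1225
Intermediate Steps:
((41 - 1*0) - 76)² = ((41 + 0) - 76)² = (41 - 76)² = (-35)² = 1225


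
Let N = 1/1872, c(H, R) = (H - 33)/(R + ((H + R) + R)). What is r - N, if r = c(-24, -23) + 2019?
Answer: 117202145/58032 ≈ 2019.6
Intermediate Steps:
c(H, R) = (-33 + H)/(H + 3*R) (c(H, R) = (-33 + H)/(R + (H + 2*R)) = (-33 + H)/(H + 3*R))
N = 1/1872 ≈ 0.00053419
r = 62608/31 (r = (-33 - 24)/(-24 + 3*(-23)) + 2019 = -57/(-24 - 69) + 2019 = -57/(-93) + 2019 = -1/93*(-57) + 2019 = 19/31 + 2019 = 62608/31 ≈ 2019.6)
r - N = 62608/31 - 1*1/1872 = 62608/31 - 1/1872 = 117202145/58032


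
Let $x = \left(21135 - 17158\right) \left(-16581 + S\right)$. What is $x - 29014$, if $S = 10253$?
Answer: $-25195470$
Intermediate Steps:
$x = -25166456$ ($x = \left(21135 - 17158\right) \left(-16581 + 10253\right) = 3977 \left(-6328\right) = -25166456$)
$x - 29014 = -25166456 - 29014 = -25195470$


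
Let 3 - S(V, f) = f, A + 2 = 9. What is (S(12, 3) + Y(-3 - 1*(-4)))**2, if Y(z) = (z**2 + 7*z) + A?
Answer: 225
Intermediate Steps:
A = 7 (A = -2 + 9 = 7)
S(V, f) = 3 - f
Y(z) = 7 + z**2 + 7*z (Y(z) = (z**2 + 7*z) + 7 = 7 + z**2 + 7*z)
(S(12, 3) + Y(-3 - 1*(-4)))**2 = ((3 - 1*3) + (7 + (-3 - 1*(-4))**2 + 7*(-3 - 1*(-4))))**2 = ((3 - 3) + (7 + (-3 + 4)**2 + 7*(-3 + 4)))**2 = (0 + (7 + 1**2 + 7*1))**2 = (0 + (7 + 1 + 7))**2 = (0 + 15)**2 = 15**2 = 225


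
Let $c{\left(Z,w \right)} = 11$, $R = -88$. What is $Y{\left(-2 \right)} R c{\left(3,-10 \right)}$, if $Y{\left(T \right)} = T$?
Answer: $1936$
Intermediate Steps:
$Y{\left(-2 \right)} R c{\left(3,-10 \right)} = \left(-2\right) \left(-88\right) 11 = 176 \cdot 11 = 1936$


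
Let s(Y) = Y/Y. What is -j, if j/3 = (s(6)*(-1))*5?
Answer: 15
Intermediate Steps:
s(Y) = 1
j = -15 (j = 3*((1*(-1))*5) = 3*(-1*5) = 3*(-5) = -15)
-j = -1*(-15) = 15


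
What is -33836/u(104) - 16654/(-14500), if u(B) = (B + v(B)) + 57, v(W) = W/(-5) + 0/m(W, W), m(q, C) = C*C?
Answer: -1220717773/5082250 ≈ -240.19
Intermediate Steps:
m(q, C) = C²
v(W) = -W/5 (v(W) = W/(-5) + 0/(W²) = W*(-⅕) + 0/W² = -W/5 + 0 = -W/5)
u(B) = 57 + 4*B/5 (u(B) = (B - B/5) + 57 = 4*B/5 + 57 = 57 + 4*B/5)
-33836/u(104) - 16654/(-14500) = -33836/(57 + (⅘)*104) - 16654/(-14500) = -33836/(57 + 416/5) - 16654*(-1/14500) = -33836/701/5 + 8327/7250 = -33836*5/701 + 8327/7250 = -169180/701 + 8327/7250 = -1220717773/5082250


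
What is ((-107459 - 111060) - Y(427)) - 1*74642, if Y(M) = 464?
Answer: -293625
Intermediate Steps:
((-107459 - 111060) - Y(427)) - 1*74642 = ((-107459 - 111060) - 1*464) - 1*74642 = (-218519 - 464) - 74642 = -218983 - 74642 = -293625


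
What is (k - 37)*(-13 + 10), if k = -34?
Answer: 213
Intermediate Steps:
(k - 37)*(-13 + 10) = (-34 - 37)*(-13 + 10) = -71*(-3) = 213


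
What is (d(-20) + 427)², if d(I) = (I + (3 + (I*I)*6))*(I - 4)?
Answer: 3222265225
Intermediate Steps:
d(I) = (-4 + I)*(3 + I + 6*I²) (d(I) = (I + (3 + I²*6))*(-4 + I) = (I + (3 + 6*I²))*(-4 + I) = (3 + I + 6*I²)*(-4 + I) = (-4 + I)*(3 + I + 6*I²))
(d(-20) + 427)² = ((-12 - 1*(-20) - 23*(-20)² + 6*(-20)³) + 427)² = ((-12 + 20 - 23*400 + 6*(-8000)) + 427)² = ((-12 + 20 - 9200 - 48000) + 427)² = (-57192 + 427)² = (-56765)² = 3222265225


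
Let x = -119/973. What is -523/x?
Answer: 72697/17 ≈ 4276.3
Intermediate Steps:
x = -17/139 (x = -119*1/973 = -17/139 ≈ -0.12230)
-523/x = -523/(-17/139) = -523*(-139/17) = 72697/17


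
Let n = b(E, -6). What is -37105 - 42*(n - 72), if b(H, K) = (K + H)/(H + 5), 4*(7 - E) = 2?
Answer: -783905/23 ≈ -34083.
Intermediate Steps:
E = 13/2 (E = 7 - ¼*2 = 7 - ½ = 13/2 ≈ 6.5000)
b(H, K) = (H + K)/(5 + H)
n = 1/23 (n = (13/2 - 6)/(5 + 13/2) = (½)/(23/2) = (2/23)*(½) = 1/23 ≈ 0.043478)
-37105 - 42*(n - 72) = -37105 - 42*(1/23 - 72) = -37105 - 42*(-1655)/23 = -37105 - 1*(-69510/23) = -37105 + 69510/23 = -783905/23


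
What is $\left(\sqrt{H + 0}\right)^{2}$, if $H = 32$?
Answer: $32$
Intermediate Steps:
$\left(\sqrt{H + 0}\right)^{2} = \left(\sqrt{32 + 0}\right)^{2} = \left(\sqrt{32}\right)^{2} = \left(4 \sqrt{2}\right)^{2} = 32$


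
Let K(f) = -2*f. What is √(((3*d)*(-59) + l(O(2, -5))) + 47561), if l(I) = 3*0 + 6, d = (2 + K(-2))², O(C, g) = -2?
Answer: √41195 ≈ 202.97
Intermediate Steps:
d = 36 (d = (2 - 2*(-2))² = (2 + 4)² = 6² = 36)
l(I) = 6 (l(I) = 0 + 6 = 6)
√(((3*d)*(-59) + l(O(2, -5))) + 47561) = √(((3*36)*(-59) + 6) + 47561) = √((108*(-59) + 6) + 47561) = √((-6372 + 6) + 47561) = √(-6366 + 47561) = √41195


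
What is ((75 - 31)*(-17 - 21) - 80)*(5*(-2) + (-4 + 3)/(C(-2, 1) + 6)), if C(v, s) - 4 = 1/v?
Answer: 336384/19 ≈ 17704.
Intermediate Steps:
C(v, s) = 4 + 1/v
((75 - 31)*(-17 - 21) - 80)*(5*(-2) + (-4 + 3)/(C(-2, 1) + 6)) = ((75 - 31)*(-17 - 21) - 80)*(5*(-2) + (-4 + 3)/((4 + 1/(-2)) + 6)) = (44*(-38) - 80)*(-10 - 1/((4 - ½) + 6)) = (-1672 - 80)*(-10 - 1/(7/2 + 6)) = -1752*(-10 - 1/19/2) = -1752*(-10 - 1*2/19) = -1752*(-10 - 2/19) = -1752*(-192/19) = 336384/19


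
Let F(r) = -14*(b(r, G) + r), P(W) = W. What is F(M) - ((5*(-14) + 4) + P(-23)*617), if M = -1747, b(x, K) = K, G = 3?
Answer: 38673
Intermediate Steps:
F(r) = -42 - 14*r (F(r) = -14*(3 + r) = -42 - 14*r)
F(M) - ((5*(-14) + 4) + P(-23)*617) = (-42 - 14*(-1747)) - ((5*(-14) + 4) - 23*617) = (-42 + 24458) - ((-70 + 4) - 14191) = 24416 - (-66 - 14191) = 24416 - 1*(-14257) = 24416 + 14257 = 38673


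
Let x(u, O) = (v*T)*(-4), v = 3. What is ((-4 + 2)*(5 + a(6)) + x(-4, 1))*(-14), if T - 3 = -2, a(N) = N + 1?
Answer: 504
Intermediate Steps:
a(N) = 1 + N
T = 1 (T = 3 - 2 = 1)
x(u, O) = -12 (x(u, O) = (3*1)*(-4) = 3*(-4) = -12)
((-4 + 2)*(5 + a(6)) + x(-4, 1))*(-14) = ((-4 + 2)*(5 + (1 + 6)) - 12)*(-14) = (-2*(5 + 7) - 12)*(-14) = (-2*12 - 12)*(-14) = (-24 - 12)*(-14) = -36*(-14) = 504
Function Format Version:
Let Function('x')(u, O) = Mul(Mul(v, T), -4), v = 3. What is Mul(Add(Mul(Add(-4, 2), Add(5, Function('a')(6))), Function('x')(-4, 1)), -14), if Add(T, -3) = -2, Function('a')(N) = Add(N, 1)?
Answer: 504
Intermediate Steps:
Function('a')(N) = Add(1, N)
T = 1 (T = Add(3, -2) = 1)
Function('x')(u, O) = -12 (Function('x')(u, O) = Mul(Mul(3, 1), -4) = Mul(3, -4) = -12)
Mul(Add(Mul(Add(-4, 2), Add(5, Function('a')(6))), Function('x')(-4, 1)), -14) = Mul(Add(Mul(Add(-4, 2), Add(5, Add(1, 6))), -12), -14) = Mul(Add(Mul(-2, Add(5, 7)), -12), -14) = Mul(Add(Mul(-2, 12), -12), -14) = Mul(Add(-24, -12), -14) = Mul(-36, -14) = 504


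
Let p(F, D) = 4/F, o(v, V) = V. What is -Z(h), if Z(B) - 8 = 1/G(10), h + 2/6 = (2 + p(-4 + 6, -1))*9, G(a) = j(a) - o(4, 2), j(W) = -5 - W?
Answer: -135/17 ≈ -7.9412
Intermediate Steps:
G(a) = -7 - a (G(a) = (-5 - a) - 1*2 = (-5 - a) - 2 = -7 - a)
h = 107/3 (h = -1/3 + (2 + 4/(-4 + 6))*9 = -1/3 + (2 + 4/2)*9 = -1/3 + (2 + 4*(1/2))*9 = -1/3 + (2 + 2)*9 = -1/3 + 4*9 = -1/3 + 36 = 107/3 ≈ 35.667)
Z(B) = 135/17 (Z(B) = 8 + 1/(-7 - 1*10) = 8 + 1/(-7 - 10) = 8 + 1/(-17) = 8 - 1/17 = 135/17)
-Z(h) = -1*135/17 = -135/17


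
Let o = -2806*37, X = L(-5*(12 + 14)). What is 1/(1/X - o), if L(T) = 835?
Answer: 835/86691371 ≈ 9.6319e-6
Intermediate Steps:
X = 835
o = -103822
1/(1/X - o) = 1/(1/835 - 1*(-103822)) = 1/(1/835 + 103822) = 1/(86691371/835) = 835/86691371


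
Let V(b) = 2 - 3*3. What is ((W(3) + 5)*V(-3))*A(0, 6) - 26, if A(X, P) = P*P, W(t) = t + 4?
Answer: -3050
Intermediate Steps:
W(t) = 4 + t
A(X, P) = P²
V(b) = -7 (V(b) = 2 - 9 = -7)
((W(3) + 5)*V(-3))*A(0, 6) - 26 = (((4 + 3) + 5)*(-7))*6² - 26 = ((7 + 5)*(-7))*36 - 26 = (12*(-7))*36 - 26 = -84*36 - 26 = -3024 - 26 = -3050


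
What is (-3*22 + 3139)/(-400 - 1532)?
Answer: -439/276 ≈ -1.5906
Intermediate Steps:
(-3*22 + 3139)/(-400 - 1532) = (-66 + 3139)/(-1932) = 3073*(-1/1932) = -439/276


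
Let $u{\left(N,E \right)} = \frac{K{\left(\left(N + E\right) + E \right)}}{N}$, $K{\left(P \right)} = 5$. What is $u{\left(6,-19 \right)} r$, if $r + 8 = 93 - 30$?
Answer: $\frac{275}{6} \approx 45.833$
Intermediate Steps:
$r = 55$ ($r = -8 + \left(93 - 30\right) = -8 + 63 = 55$)
$u{\left(N,E \right)} = \frac{5}{N}$
$u{\left(6,-19 \right)} r = \frac{5}{6} \cdot 55 = \frac{275}{6}$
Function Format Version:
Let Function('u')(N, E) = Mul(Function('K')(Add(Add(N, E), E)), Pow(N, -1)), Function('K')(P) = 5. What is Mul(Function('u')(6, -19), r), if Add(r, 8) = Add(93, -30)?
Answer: Rational(275, 6) ≈ 45.833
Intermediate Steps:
r = 55 (r = Add(-8, Add(93, -30)) = Add(-8, 63) = 55)
Function('u')(N, E) = Mul(5, Pow(N, -1))
Mul(Function('u')(6, -19), r) = Mul(Mul(5, Pow(6, -1)), 55) = Mul(Mul(5, Rational(1, 6)), 55) = Mul(Rational(5, 6), 55) = Rational(275, 6)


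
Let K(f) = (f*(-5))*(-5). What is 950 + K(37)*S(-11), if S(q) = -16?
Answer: -13850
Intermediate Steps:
K(f) = 25*f (K(f) = -5*f*(-5) = 25*f)
950 + K(37)*S(-11) = 950 + (25*37)*(-16) = 950 + 925*(-16) = 950 - 14800 = -13850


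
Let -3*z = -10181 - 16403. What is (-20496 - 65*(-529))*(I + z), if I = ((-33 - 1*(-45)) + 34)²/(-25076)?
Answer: 2314650586501/18807 ≈ 1.2307e+8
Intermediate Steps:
z = 26584/3 (z = -(-10181 - 16403)/3 = -⅓*(-26584) = 26584/3 ≈ 8861.3)
I = -529/6269 (I = ((-33 + 45) + 34)²*(-1/25076) = (12 + 34)²*(-1/25076) = 46²*(-1/25076) = 2116*(-1/25076) = -529/6269 ≈ -0.084383)
(-20496 - 65*(-529))*(I + z) = (-20496 - 65*(-529))*(-529/6269 + 26584/3) = (-20496 + 34385)*(166653509/18807) = 13889*(166653509/18807) = 2314650586501/18807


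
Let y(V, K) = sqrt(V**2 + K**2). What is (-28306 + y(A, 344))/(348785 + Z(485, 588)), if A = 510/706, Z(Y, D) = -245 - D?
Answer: -14153/173976 + sqrt(14745795649)/122827056 ≈ -0.080362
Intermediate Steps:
A = 255/353 (A = 510*(1/706) = 255/353 ≈ 0.72238)
y(V, K) = sqrt(K**2 + V**2)
(-28306 + y(A, 344))/(348785 + Z(485, 588)) = (-28306 + sqrt(344**2 + (255/353)**2))/(348785 + (-245 - 1*588)) = (-28306 + sqrt(118336 + 65025/124609))/(348785 + (-245 - 588)) = (-28306 + sqrt(14745795649/124609))/(348785 - 833) = (-28306 + sqrt(14745795649)/353)/347952 = (-28306 + sqrt(14745795649)/353)*(1/347952) = -14153/173976 + sqrt(14745795649)/122827056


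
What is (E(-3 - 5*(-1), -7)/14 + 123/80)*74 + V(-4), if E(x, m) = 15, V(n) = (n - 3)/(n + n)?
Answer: 27151/140 ≈ 193.94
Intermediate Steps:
V(n) = (-3 + n)/(2*n) (V(n) = (-3 + n)/((2*n)) = (-3 + n)*(1/(2*n)) = (-3 + n)/(2*n))
(E(-3 - 5*(-1), -7)/14 + 123/80)*74 + V(-4) = (15/14 + 123/80)*74 + (½)*(-3 - 4)/(-4) = (15*(1/14) + 123*(1/80))*74 + (½)*(-¼)*(-7) = (15/14 + 123/80)*74 + 7/8 = (1461/560)*74 + 7/8 = 54057/280 + 7/8 = 27151/140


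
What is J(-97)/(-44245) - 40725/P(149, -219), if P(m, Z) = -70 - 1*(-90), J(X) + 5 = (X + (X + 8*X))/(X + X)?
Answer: -8145/4 ≈ -2036.3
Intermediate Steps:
J(X) = 0 (J(X) = -5 + (X + (X + 8*X))/(X + X) = -5 + (X + 9*X)/((2*X)) = -5 + (10*X)*(1/(2*X)) = -5 + 5 = 0)
P(m, Z) = 20 (P(m, Z) = -70 + 90 = 20)
J(-97)/(-44245) - 40725/P(149, -219) = 0/(-44245) - 40725/20 = 0*(-1/44245) - 40725*1/20 = 0 - 8145/4 = -8145/4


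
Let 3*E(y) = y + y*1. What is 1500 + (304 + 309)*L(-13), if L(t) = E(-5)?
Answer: -1630/3 ≈ -543.33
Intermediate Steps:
E(y) = 2*y/3 (E(y) = (y + y*1)/3 = (y + y)/3 = (2*y)/3 = 2*y/3)
L(t) = -10/3 (L(t) = (⅔)*(-5) = -10/3)
1500 + (304 + 309)*L(-13) = 1500 + (304 + 309)*(-10/3) = 1500 + 613*(-10/3) = 1500 - 6130/3 = -1630/3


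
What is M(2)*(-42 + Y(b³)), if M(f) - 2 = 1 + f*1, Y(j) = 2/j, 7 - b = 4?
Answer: -5660/27 ≈ -209.63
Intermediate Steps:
b = 3 (b = 7 - 1*4 = 7 - 4 = 3)
M(f) = 3 + f (M(f) = 2 + (1 + f*1) = 2 + (1 + f) = 3 + f)
M(2)*(-42 + Y(b³)) = (3 + 2)*(-42 + 2/(3³)) = 5*(-42 + 2/27) = 5*(-1132/27) = -5660/27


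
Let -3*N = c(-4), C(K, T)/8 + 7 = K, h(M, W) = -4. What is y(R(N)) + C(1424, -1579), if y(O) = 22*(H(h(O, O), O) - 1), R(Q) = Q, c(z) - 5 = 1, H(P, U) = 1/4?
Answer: 22639/2 ≈ 11320.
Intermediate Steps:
H(P, U) = ¼
c(z) = 6 (c(z) = 5 + 1 = 6)
C(K, T) = -56 + 8*K
N = -2 (N = -⅓*6 = -2)
y(O) = -33/2 (y(O) = 22*(¼ - 1) = 22*(-¾) = -33/2)
y(R(N)) + C(1424, -1579) = -33/2 + (-56 + 8*1424) = -33/2 + (-56 + 11392) = -33/2 + 11336 = 22639/2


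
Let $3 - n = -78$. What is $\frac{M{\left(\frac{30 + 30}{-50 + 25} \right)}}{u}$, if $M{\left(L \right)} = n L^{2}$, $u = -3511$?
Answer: $- \frac{11664}{87775} \approx -0.13289$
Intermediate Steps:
$n = 81$ ($n = 3 - -78 = 3 + 78 = 81$)
$M{\left(L \right)} = 81 L^{2}$
$\frac{M{\left(\frac{30 + 30}{-50 + 25} \right)}}{u} = \frac{81 \left(\frac{30 + 30}{-50 + 25}\right)^{2}}{-3511} = 81 \left(\frac{60}{-25}\right)^{2} \left(- \frac{1}{3511}\right) = 81 \left(60 \left(- \frac{1}{25}\right)\right)^{2} \left(- \frac{1}{3511}\right) = 81 \left(- \frac{12}{5}\right)^{2} \left(- \frac{1}{3511}\right) = 81 \cdot \frac{144}{25} \left(- \frac{1}{3511}\right) = \frac{11664}{25} \left(- \frac{1}{3511}\right) = - \frac{11664}{87775}$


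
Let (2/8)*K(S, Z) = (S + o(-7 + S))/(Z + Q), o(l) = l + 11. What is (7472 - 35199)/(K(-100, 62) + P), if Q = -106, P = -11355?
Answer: 304997/124709 ≈ 2.4457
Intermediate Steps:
o(l) = 11 + l
K(S, Z) = 4*(4 + 2*S)/(-106 + Z) (K(S, Z) = 4*((S + (11 + (-7 + S)))/(Z - 106)) = 4*((S + (4 + S))/(-106 + Z)) = 4*((4 + 2*S)/(-106 + Z)) = 4*(4 + 2*S)/(-106 + Z))
(7472 - 35199)/(K(-100, 62) + P) = (7472 - 35199)/(8*(2 - 100)/(-106 + 62) - 11355) = -27727/(8*(-98)/(-44) - 11355) = -27727/(8*(-1/44)*(-98) - 11355) = -27727/(196/11 - 11355) = -27727/(-124709/11) = -27727*(-11/124709) = 304997/124709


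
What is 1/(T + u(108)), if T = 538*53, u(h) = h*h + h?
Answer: 1/40286 ≈ 2.4823e-5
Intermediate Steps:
u(h) = h + h² (u(h) = h² + h = h + h²)
T = 28514
1/(T + u(108)) = 1/(28514 + 108*(1 + 108)) = 1/(28514 + 108*109) = 1/(28514 + 11772) = 1/40286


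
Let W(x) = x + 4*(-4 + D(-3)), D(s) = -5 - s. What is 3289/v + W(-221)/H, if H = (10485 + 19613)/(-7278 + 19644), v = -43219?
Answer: -5956286366/59127521 ≈ -100.74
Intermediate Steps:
H = 15049/6183 (H = 30098/12366 = 30098*(1/12366) = 15049/6183 ≈ 2.4339)
W(x) = -24 + x (W(x) = x + 4*(-4 + (-5 - 1*(-3))) = x + 4*(-4 + (-5 + 3)) = x + 4*(-4 - 2) = x + 4*(-6) = x - 24 = -24 + x)
3289/v + W(-221)/H = 3289/(-43219) + (-24 - 221)/(15049/6183) = 3289*(-1/43219) - 245*6183/15049 = -299/3929 - 1514835/15049 = -5956286366/59127521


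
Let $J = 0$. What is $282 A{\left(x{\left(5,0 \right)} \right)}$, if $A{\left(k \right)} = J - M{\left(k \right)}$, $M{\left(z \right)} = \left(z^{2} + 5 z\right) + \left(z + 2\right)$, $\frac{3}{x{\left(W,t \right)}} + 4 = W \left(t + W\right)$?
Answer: $- \frac{39762}{49} \approx -811.47$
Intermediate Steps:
$x{\left(W,t \right)} = \frac{3}{-4 + W \left(W + t\right)}$ ($x{\left(W,t \right)} = \frac{3}{-4 + W \left(t + W\right)} = \frac{3}{-4 + W \left(W + t\right)}$)
$M{\left(z \right)} = 2 + z^{2} + 6 z$ ($M{\left(z \right)} = \left(z^{2} + 5 z\right) + \left(2 + z\right) = 2 + z^{2} + 6 z$)
$A{\left(k \right)} = -2 - k^{2} - 6 k$ ($A{\left(k \right)} = 0 - \left(2 + k^{2} + 6 k\right) = -2 - k^{2} - 6 k$)
$282 A{\left(x{\left(5,0 \right)} \right)} = 282 \left(-2 - \left(\frac{3}{-4 + 5^{2} + 5 \cdot 0}\right)^{2} - 6 \frac{3}{-4 + 5^{2} + 5 \cdot 0}\right) = 282 \left(-2 - \left(\frac{3}{-4 + 25 + 0}\right)^{2} - 6 \frac{3}{-4 + 25 + 0}\right) = 282 \left(-2 - \left(\frac{3}{21}\right)^{2} - 6 \cdot \frac{3}{21}\right) = 282 \left(-2 - \left(3 \cdot \frac{1}{21}\right)^{2} - 6 \cdot 3 \cdot \frac{1}{21}\right) = 282 \left(-2 - \left(\frac{1}{7}\right)^{2} - \frac{6}{7}\right) = 282 \left(-2 - \frac{1}{49} - \frac{6}{7}\right) = 282 \left(- \frac{141}{49}\right) = - \frac{39762}{49}$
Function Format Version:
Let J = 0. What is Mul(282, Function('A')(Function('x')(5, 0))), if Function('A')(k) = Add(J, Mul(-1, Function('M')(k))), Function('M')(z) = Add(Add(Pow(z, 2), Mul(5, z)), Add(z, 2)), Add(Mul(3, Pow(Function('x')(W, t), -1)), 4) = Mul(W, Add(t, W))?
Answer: Rational(-39762, 49) ≈ -811.47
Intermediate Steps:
Function('x')(W, t) = Mul(3, Pow(Add(-4, Mul(W, Add(W, t))), -1)) (Function('x')(W, t) = Mul(3, Pow(Add(-4, Mul(W, Add(t, W))), -1)) = Mul(3, Pow(Add(-4, Mul(W, Add(W, t))), -1)))
Function('M')(z) = Add(2, Pow(z, 2), Mul(6, z)) (Function('M')(z) = Add(Add(Pow(z, 2), Mul(5, z)), Add(2, z)) = Add(2, Pow(z, 2), Mul(6, z)))
Function('A')(k) = Add(-2, Mul(-1, Pow(k, 2)), Mul(-6, k)) (Function('A')(k) = Add(0, Mul(-1, Add(2, Pow(k, 2), Mul(6, k)))) = Add(0, Add(-2, Mul(-1, Pow(k, 2)), Mul(-6, k))) = Add(-2, Mul(-1, Pow(k, 2)), Mul(-6, k)))
Mul(282, Function('A')(Function('x')(5, 0))) = Mul(282, Add(-2, Mul(-1, Pow(Mul(3, Pow(Add(-4, Pow(5, 2), Mul(5, 0)), -1)), 2)), Mul(-6, Mul(3, Pow(Add(-4, Pow(5, 2), Mul(5, 0)), -1))))) = Mul(282, Add(-2, Mul(-1, Pow(Mul(3, Pow(Add(-4, 25, 0), -1)), 2)), Mul(-6, Mul(3, Pow(Add(-4, 25, 0), -1))))) = Mul(282, Add(-2, Mul(-1, Pow(Mul(3, Pow(21, -1)), 2)), Mul(-6, Mul(3, Pow(21, -1))))) = Mul(282, Add(-2, Mul(-1, Pow(Mul(3, Rational(1, 21)), 2)), Mul(-6, Mul(3, Rational(1, 21))))) = Mul(282, Add(-2, Mul(-1, Pow(Rational(1, 7), 2)), Mul(-6, Rational(1, 7)))) = Mul(282, Add(-2, Mul(-1, Rational(1, 49)), Rational(-6, 7))) = Mul(282, Add(-2, Rational(-1, 49), Rational(-6, 7))) = Mul(282, Rational(-141, 49)) = Rational(-39762, 49)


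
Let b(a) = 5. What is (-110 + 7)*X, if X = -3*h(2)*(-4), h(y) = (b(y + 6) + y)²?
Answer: -60564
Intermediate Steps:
h(y) = (5 + y)²
X = 588 (X = -3*(5 + 2)²*(-4) = -3*7²*(-4) = -3*49*(-4) = -147*(-4) = 588)
(-110 + 7)*X = (-110 + 7)*588 = -103*588 = -60564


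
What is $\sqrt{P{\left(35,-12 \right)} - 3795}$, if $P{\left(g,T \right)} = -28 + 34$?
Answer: $3 i \sqrt{421} \approx 61.555 i$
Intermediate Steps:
$P{\left(g,T \right)} = 6$
$\sqrt{P{\left(35,-12 \right)} - 3795} = \sqrt{6 - 3795} = \sqrt{-3789} = 3 i \sqrt{421}$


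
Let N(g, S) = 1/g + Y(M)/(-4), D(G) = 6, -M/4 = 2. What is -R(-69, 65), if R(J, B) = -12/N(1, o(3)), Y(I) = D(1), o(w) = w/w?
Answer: -24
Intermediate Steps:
M = -8 (M = -4*2 = -8)
o(w) = 1
Y(I) = 6
N(g, S) = -3/2 + 1/g (N(g, S) = 1/g + 6/(-4) = 1/g + 6*(-¼) = 1/g - 3/2 = -3/2 + 1/g)
R(J, B) = 24 (R(J, B) = -12/(-3/2 + 1/1) = -12/(-3/2 + 1) = -12/(-½) = -12*(-2) = 24)
-R(-69, 65) = -1*24 = -24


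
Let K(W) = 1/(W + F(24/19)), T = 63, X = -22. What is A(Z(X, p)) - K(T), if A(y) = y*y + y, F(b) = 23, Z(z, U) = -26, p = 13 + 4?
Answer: 55899/86 ≈ 649.99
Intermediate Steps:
p = 17
A(y) = y + y**2 (A(y) = y**2 + y = y + y**2)
K(W) = 1/(23 + W) (K(W) = 1/(W + 23) = 1/(23 + W))
A(Z(X, p)) - K(T) = -26*(1 - 26) - 1/(23 + 63) = -26*(-25) - 1/86 = 650 - 1*1/86 = 650 - 1/86 = 55899/86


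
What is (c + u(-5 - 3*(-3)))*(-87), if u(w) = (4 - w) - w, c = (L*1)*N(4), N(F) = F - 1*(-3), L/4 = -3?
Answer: 7656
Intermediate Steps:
L = -12 (L = 4*(-3) = -12)
N(F) = 3 + F (N(F) = F + 3 = 3 + F)
c = -84 (c = (-12*1)*(3 + 4) = -12*7 = -84)
u(w) = 4 - 2*w
(c + u(-5 - 3*(-3)))*(-87) = (-84 + (4 - 2*(-5 - 3*(-3))))*(-87) = (-84 + (4 - 2*(-5 + 9)))*(-87) = (-84 + (4 - 2*4))*(-87) = (-84 + (4 - 8))*(-87) = (-84 - 4)*(-87) = -88*(-87) = 7656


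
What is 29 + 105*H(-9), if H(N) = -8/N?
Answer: 367/3 ≈ 122.33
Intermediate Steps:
29 + 105*H(-9) = 29 + 105*(-8/(-9)) = 29 + 105*(-8*(-⅑)) = 29 + 105*(8/9) = 29 + 280/3 = 367/3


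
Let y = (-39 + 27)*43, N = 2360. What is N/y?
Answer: -590/129 ≈ -4.5736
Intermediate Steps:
y = -516 (y = -12*43 = -516)
N/y = 2360/(-516) = 2360*(-1/516) = -590/129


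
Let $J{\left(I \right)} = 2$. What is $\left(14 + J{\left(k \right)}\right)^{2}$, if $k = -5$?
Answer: $256$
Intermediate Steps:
$\left(14 + J{\left(k \right)}\right)^{2} = \left(14 + 2\right)^{2} = 16^{2} = 256$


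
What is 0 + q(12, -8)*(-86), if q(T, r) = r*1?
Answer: 688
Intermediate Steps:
q(T, r) = r
0 + q(12, -8)*(-86) = 0 - 8*(-86) = 0 + 688 = 688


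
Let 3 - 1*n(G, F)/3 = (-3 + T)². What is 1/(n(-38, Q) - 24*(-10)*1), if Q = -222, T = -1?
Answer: 1/201 ≈ 0.0049751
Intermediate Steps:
n(G, F) = -39 (n(G, F) = 9 - 3*(-3 - 1)² = 9 - 3*(-4)² = 9 - 3*16 = 9 - 48 = -39)
1/(n(-38, Q) - 24*(-10)*1) = 1/(-39 - 24*(-10)*1) = 1/(-39 + 240*1) = 1/(-39 + 240) = 1/201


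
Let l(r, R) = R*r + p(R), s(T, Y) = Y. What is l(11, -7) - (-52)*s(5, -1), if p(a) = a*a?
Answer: -80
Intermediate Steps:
p(a) = a²
l(r, R) = R² + R*r (l(r, R) = R*r + R² = R² + R*r)
l(11, -7) - (-52)*s(5, -1) = -7*(-7 + 11) - (-52)*(-1) = -7*4 - 1*52 = -28 - 52 = -80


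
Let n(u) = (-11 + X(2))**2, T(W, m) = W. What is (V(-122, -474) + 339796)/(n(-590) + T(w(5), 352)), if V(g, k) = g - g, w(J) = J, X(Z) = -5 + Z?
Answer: 339796/201 ≈ 1690.5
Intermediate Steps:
n(u) = 196 (n(u) = (-11 + (-5 + 2))**2 = (-11 - 3)**2 = (-14)**2 = 196)
V(g, k) = 0
(V(-122, -474) + 339796)/(n(-590) + T(w(5), 352)) = (0 + 339796)/(196 + 5) = 339796/201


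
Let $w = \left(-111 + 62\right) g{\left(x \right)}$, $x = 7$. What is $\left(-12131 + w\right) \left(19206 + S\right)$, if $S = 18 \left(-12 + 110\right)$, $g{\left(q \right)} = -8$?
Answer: $-246166830$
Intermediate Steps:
$S = 1764$ ($S = 18 \cdot 98 = 1764$)
$w = 392$ ($w = \left(-111 + 62\right) \left(-8\right) = \left(-49\right) \left(-8\right) = 392$)
$\left(-12131 + w\right) \left(19206 + S\right) = \left(-12131 + 392\right) \left(19206 + 1764\right) = \left(-11739\right) 20970 = -246166830$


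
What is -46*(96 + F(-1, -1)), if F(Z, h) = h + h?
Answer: -4324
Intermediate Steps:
F(Z, h) = 2*h
-46*(96 + F(-1, -1)) = -46*(96 + 2*(-1)) = -46*(96 - 2) = -46*94 = -4324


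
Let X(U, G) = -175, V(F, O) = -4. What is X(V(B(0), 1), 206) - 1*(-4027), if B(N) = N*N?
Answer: 3852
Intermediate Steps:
B(N) = N**2
X(V(B(0), 1), 206) - 1*(-4027) = -175 - 1*(-4027) = -175 + 4027 = 3852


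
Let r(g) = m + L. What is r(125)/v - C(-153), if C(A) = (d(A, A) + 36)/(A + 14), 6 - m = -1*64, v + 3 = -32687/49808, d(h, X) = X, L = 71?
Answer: -997493979/25313429 ≈ -39.406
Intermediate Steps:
v = -182111/49808 (v = -3 - 32687/49808 = -182111/49808 ≈ -3.6563)
m = 70 (m = 6 - (-1)*64 = 6 - 1*(-64) = 6 + 64 = 70)
r(g) = 141 (r(g) = 70 + 71 = 141)
C(A) = (36 + A)/(14 + A) (C(A) = (A + 36)/(A + 14) = (36 + A)/(14 + A))
r(125)/v - C(-153) = 141/(-182111/49808) - (36 - 153)/(14 - 153) = 141*(-49808/182111) - (-117)/(-139) = -7022928/182111 - (-1)*(-117)/139 = -7022928/182111 - 1*117/139 = -7022928/182111 - 117/139 = -997493979/25313429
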